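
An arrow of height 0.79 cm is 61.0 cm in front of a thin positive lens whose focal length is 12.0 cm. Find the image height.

1/d_i = 1/f − 1/d_o = 1/(12.00) − 1/(61.0) = 0.06694, so d_i = 14.94 cm.
m = −d_i/d_o = -0.2449.
|h_i| = |m|·h_o = 0.2449 × 0.79 = 0.193 cm. The image is real, inverted and reduced, on the far side of the lens.

0.193 cm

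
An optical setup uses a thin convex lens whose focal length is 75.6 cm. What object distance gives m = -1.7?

120 cm

m = −d_i/d_o ⇒ d_i = −m·d_o.
1/f = 1/d_o + 1/d_i = 1/d_o − 1/(m·d_o) = (1 − 1/m)/d_o, so d_o = f(1 − 1/m) = (75.60)(1 − 1/(-1.7)) = 120 cm.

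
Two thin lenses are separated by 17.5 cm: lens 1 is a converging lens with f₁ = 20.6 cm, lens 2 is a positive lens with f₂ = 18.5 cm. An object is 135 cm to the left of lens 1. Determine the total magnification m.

m = -0.132

Lens 1: 1/d_i1 = 1/(20.6) − 1/(135) = 0.04114, so d_i1 = 24.31 cm; m₁ = −d_i1/d_o1 = -0.1801.
d_o2 = 17.5 − (24.31) = -6.810 cm (virtual object).
Lens 2: 1/d_i2 = 1/(18.5) − 1/(-6.810) = 0.2009, so d_i2 = 4.978 cm; m₂ = −d_i2/d_o2 = +0.7309.
m = m₁·m₂ = (-0.1801)(+0.7309) = -0.132.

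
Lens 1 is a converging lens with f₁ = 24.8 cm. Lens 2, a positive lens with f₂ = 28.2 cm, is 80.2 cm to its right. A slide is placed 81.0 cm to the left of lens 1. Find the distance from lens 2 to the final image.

77.1 cm

Lens 1: 1/d_i1 = 1/f₁ − 1/d_o1 = 1/(24.8) − 1/(81.0) = 0.02798, so d_i1 = 35.74 cm.
The intermediate image is 35.74 cm to the right of lens 1, which is 80.2 − (35.74) = 44.46 cm to the left of lens 2, so d_o2 = +44.46 cm.
Lens 2: 1/d_i2 = 1/f₂ − 1/d_o2 = 1/(28.2) − 1/(44.46) = 0.01297, so d_i2 = 77.1 cm.
The final image is real, 77.1 cm to the right of lens 2 (overall magnification ≈ 0.77).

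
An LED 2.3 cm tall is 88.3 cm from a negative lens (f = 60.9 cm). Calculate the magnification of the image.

For a negative lens, f = -60.9 cm.
1/d_i = 1/f − 1/d_o = 1/(-60.90) − 1/(88.3) = -0.02775, so d_i = -36.04 cm.
m = −d_i/d_o = −(-36.04)/(88.3) = +0.408.
The image is virtual, upright and reduced, on the same side as the object.

m = +0.408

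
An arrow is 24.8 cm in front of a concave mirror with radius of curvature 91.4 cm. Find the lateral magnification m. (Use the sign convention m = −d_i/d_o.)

f = R/2 = 91.4/2 = 45.70 cm.
1/d_i = 1/f − 1/d_o = 1/(45.70) − 1/(24.8) = -0.01844, so d_i = -54.23 cm.
m = −d_i/d_o = −(-54.23)/(24.8) = +2.19.
The image is virtual, upright and enlarged, behind the mirror.

m = +2.19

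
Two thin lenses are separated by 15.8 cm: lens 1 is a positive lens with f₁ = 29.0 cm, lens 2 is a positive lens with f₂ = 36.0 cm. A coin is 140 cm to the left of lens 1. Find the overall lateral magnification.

m = -0.166

Lens 1: 1/d_i1 = 1/(29.0) − 1/(140) = 0.02734, so d_i1 = 36.58 cm; m₁ = −d_i1/d_o1 = -0.2613.
d_o2 = 15.8 − (36.58) = -20.78 cm (virtual object).
Lens 2: 1/d_i2 = 1/(36.0) − 1/(-20.78) = 0.07590, so d_i2 = 13.18 cm; m₂ = −d_i2/d_o2 = +0.6340.
m = m₁·m₂ = (-0.2613)(+0.6340) = -0.166.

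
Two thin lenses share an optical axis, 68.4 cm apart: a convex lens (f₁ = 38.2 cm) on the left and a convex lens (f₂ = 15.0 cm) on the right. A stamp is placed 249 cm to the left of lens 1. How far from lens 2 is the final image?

Lens 1: 1/d_i1 = 1/f₁ − 1/d_o1 = 1/(38.2) − 1/(249) = 0.02216, so d_i1 = 45.12 cm.
The intermediate image is 45.12 cm to the right of lens 1, which is 68.4 − (45.12) = 23.28 cm to the left of lens 2, so d_o2 = +23.28 cm.
Lens 2: 1/d_i2 = 1/f₂ − 1/d_o2 = 1/(15.0) − 1/(23.28) = 0.02371, so d_i2 = 42.2 cm.
The final image is real, 42.2 cm to the right of lens 2 (overall magnification ≈ 0.33).

42.2 cm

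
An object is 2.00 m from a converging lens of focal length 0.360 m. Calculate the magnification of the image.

1/d_i = 1/f − 1/d_o = 1/(0.3600) − 1/(2.00) = 2.278, so d_i = 0.4390 m.
m = −d_i/d_o = −(0.4390)/(2.00) = -0.220.
The image is real, inverted and reduced, on the far side of the lens.

m = -0.220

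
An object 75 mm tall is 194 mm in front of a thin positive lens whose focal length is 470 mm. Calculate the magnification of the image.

1/d_i = 1/f − 1/d_o = 1/(470.0) − 1/(194) = -0.003027, so d_i = -330.4 mm.
m = −d_i/d_o = −(-330.4)/(194) = +1.70.
The image is virtual, upright and enlarged, on the same side as the object.

m = +1.70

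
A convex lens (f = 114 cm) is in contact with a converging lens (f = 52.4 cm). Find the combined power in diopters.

P = +2.79 D

P₁ = 1/f₁ = 1/(1.14 m) = +0.8772 D; P₂ = 1/f₂ = 1/(0.524 m) = +1.908 D.
For thin lenses in contact, P = P₁ + P₂ = (+0.8772) + (+1.908) = +2.79 D.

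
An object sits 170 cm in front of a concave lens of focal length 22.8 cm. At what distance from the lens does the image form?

20.1 cm

For a concave lens, f = -22.8 cm.
Lens equation: 1/q = 1/f − 1/p = 1/(-22.80) − 1/(170) = -0.04386 − 0.005882 = -0.04974, so q = -20.1 cm.
The image is virtual, upright and reduced, on the same side as the object.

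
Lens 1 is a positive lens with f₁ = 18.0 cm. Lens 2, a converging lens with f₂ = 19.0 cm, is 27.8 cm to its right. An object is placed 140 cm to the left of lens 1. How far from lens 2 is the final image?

11.4 cm

Lens 1: 1/d_i1 = 1/f₁ − 1/d_o1 = 1/(18.0) − 1/(140) = 0.04841, so d_i1 = 20.66 cm.
The intermediate image is 20.66 cm to the right of lens 1, which is 27.8 − (20.66) = 7.140 cm to the left of lens 2, so d_o2 = +7.140 cm.
Lens 2: 1/d_i2 = 1/f₂ − 1/d_o2 = 1/(19.0) − 1/(7.140) = -0.08742, so d_i2 = -11.4 cm.
The final image is virtual, 11.4 cm to the left of lens 2 (overall magnification ≈ -0.24).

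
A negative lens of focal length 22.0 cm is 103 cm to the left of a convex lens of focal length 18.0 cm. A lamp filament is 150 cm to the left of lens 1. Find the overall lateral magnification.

m = -0.0221

f₁ = −22.0 cm (diverging).
Lens 1: 1/d_i1 = 1/(-22.0) − 1/(150) = -0.05212, so d_i1 = -19.19 cm; m₁ = −d_i1/d_o1 = +0.1279.
d_o2 = 103 − (-19.19) = 122.2 cm.
Lens 2: 1/d_i2 = 1/(18.0) − 1/(122.2) = 0.04737, so d_i2 = 21.11 cm; m₂ = −d_i2/d_o2 = -0.1727.
m = m₁·m₂ = (+0.1279)(-0.1727) = -0.0221.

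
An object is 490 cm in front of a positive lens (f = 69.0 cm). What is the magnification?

1/d_i = 1/f − 1/d_o = 1/(69.00) − 1/(490) = 0.01245, so d_i = 80.31 cm.
m = −d_i/d_o = −(80.31)/(490) = -0.164.
The image is real, inverted and reduced, on the far side of the lens.

m = -0.164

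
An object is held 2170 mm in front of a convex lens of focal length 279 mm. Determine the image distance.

320 mm

Lens equation: 1/s_i = 1/f − 1/s_o = 1/(279.0) − 1/(2170) = 0.003584 − 0.0004608 = 0.003123, so s_i = 320 mm.
The image is real, inverted and reduced, on the far side of the lens.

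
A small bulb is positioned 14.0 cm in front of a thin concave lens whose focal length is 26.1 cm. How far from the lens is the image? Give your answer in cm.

For a concave lens, f = -26.1 cm.
Thin-lens equation: 1/v = 1/f − 1/u = 1/(-26.10) − 1/(14.0) = -0.03831 − 0.07143 = -0.1097, so v = -9.11 cm.
The image is virtual, upright and reduced, on the same side as the object.

9.11 cm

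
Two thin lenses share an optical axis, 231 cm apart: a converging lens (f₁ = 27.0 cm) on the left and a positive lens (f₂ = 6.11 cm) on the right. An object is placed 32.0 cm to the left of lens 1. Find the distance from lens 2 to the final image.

Lens 1: 1/d_i1 = 1/f₁ − 1/d_o1 = 1/(27.0) − 1/(32.0) = 0.005787, so d_i1 = 172.8 cm.
The intermediate image is 172.8 cm to the right of lens 1, which is 231 − (172.8) = 58.20 cm to the left of lens 2, so d_o2 = +58.20 cm.
Lens 2: 1/d_i2 = 1/f₂ − 1/d_o2 = 1/(6.11) − 1/(58.20) = 0.1465, so d_i2 = 6.83 cm.
The final image is real, 6.83 cm to the right of lens 2 (overall magnification ≈ 0.63).

6.83 cm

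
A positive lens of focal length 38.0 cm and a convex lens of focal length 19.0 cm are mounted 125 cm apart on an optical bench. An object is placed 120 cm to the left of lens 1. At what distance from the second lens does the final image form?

Lens 1: 1/d_i1 = 1/f₁ − 1/d_o1 = 1/(38.0) − 1/(120) = 0.01798, so d_i1 = 55.61 cm.
The intermediate image is 55.61 cm to the right of lens 1, which is 125 − (55.61) = 69.39 cm to the left of lens 2, so d_o2 = +69.39 cm.
Lens 2: 1/d_i2 = 1/f₂ − 1/d_o2 = 1/(19.0) − 1/(69.39) = 0.03822, so d_i2 = 26.2 cm.
The final image is real, 26.2 cm to the right of lens 2 (overall magnification ≈ 0.17).

26.2 cm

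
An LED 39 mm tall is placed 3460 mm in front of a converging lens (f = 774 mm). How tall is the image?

11.2 mm

1/d_i = 1/f − 1/d_o = 1/(774.0) − 1/(3460) = 0.001003, so d_i = 997.0 mm.
m = −d_i/d_o = -0.2882.
|h_i| = |m|·h_o = 0.2882 × 39 = 11.2 mm. The image is real, inverted and reduced, on the far side of the lens.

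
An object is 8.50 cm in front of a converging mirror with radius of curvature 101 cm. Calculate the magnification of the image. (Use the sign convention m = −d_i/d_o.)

m = +1.20

f = R/2 = 101/2 = 50.50 cm.
1/d_i = 1/f − 1/d_o = 1/(50.50) − 1/(8.50) = -0.09785, so d_i = -10.22 cm.
m = −d_i/d_o = −(-10.22)/(8.50) = +1.20.
The image is virtual, upright and enlarged, behind the mirror.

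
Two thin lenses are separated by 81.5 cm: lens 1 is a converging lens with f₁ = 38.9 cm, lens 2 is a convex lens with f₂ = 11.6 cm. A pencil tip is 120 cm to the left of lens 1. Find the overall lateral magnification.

Lens 1: 1/d_i1 = 1/(38.9) − 1/(120) = 0.01737, so d_i1 = 57.56 cm; m₁ = −d_i1/d_o1 = -0.4797.
d_o2 = 81.5 − (57.56) = 23.94 cm.
Lens 2: 1/d_i2 = 1/(11.6) − 1/(23.94) = 0.04444, so d_i2 = 22.50 cm; m₂ = −d_i2/d_o2 = -0.9400.
m = m₁·m₂ = (-0.4797)(-0.9400) = +0.451.

m = +0.451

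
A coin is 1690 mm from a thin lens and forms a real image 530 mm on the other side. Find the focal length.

f = 403 mm (converging)

Real image ⇒ d_i = +530 mm.
1/f = 1/d_o + 1/d_i = 1/(1690) + 1/(530) = 0.002479, so f = 403 mm.
Since f is positive, the thin lens is converging.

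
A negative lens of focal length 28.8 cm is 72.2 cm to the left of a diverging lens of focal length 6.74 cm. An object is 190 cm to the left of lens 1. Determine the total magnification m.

f₁ = −28.8 cm (diverging).
Lens 1: 1/d_i1 = 1/(-28.8) − 1/(190) = -0.03999, so d_i1 = -25.01 cm; m₁ = −d_i1/d_o1 = +0.1316.
d_o2 = 72.2 − (-25.01) = 97.21 cm.
f₂ = −6.74 cm (diverging).
Lens 2: 1/d_i2 = 1/(-6.74) − 1/(97.21) = -0.1587, so d_i2 = -6.303 cm; m₂ = −d_i2/d_o2 = +0.06484.
m = m₁·m₂ = (+0.1316)(+0.06484) = +0.00853.

m = +0.00853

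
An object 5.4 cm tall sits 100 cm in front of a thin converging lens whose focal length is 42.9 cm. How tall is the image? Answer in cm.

1/d_i = 1/f − 1/d_o = 1/(42.90) − 1/(100) = 0.01331, so d_i = 75.13 cm.
m = −d_i/d_o = -0.7513.
|h_i| = |m|·h_o = 0.7513 × 5.4 = 4.06 cm. The image is real, inverted and reduced, on the far side of the lens.

4.06 cm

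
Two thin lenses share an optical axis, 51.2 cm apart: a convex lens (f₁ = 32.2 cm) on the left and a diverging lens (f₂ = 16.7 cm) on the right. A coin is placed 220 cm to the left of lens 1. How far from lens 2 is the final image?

Lens 1: 1/d_i1 = 1/f₁ − 1/d_o1 = 1/(32.2) − 1/(220) = 0.02651, so d_i1 = 37.72 cm.
The intermediate image is 37.72 cm to the right of lens 1, which is 51.2 − (37.72) = 13.48 cm to the left of lens 2, so d_o2 = +13.48 cm.
Lens 2 is diverging, so f₂ = −16.7 cm.
Lens 2: 1/d_i2 = 1/f₂ − 1/d_o2 = 1/(-16.7) − 1/(13.48) = -0.1341, so d_i2 = -7.46 cm.
The final image is virtual, 7.46 cm to the left of lens 2 (overall magnification ≈ -0.095).

7.46 cm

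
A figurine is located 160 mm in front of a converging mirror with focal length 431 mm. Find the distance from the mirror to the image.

254 mm

Mirror equation: 1/s_i = 1/f − 1/s_o = 1/(431.0) − 1/(160) = 0.002320 − 0.006250 = -0.003930, so s_i = -254 mm.
The image is virtual, upright and enlarged, behind the mirror.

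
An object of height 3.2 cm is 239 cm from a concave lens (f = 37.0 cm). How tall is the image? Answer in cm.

0.429 cm

For a concave lens, f = -37.0 cm.
1/d_i = 1/f − 1/d_o = 1/(-37.00) − 1/(239) = -0.03121, so d_i = -32.04 cm.
m = −d_i/d_o = +0.1341.
|h_i| = |m|·h_o = 0.1341 × 3.2 = 0.429 cm. The image is virtual, upright and reduced, on the same side as the object.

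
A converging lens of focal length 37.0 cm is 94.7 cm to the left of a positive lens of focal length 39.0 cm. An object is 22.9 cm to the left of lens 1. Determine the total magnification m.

Lens 1: 1/d_i1 = 1/(37.0) − 1/(22.9) = -0.01664, so d_i1 = -60.09 cm; m₁ = −d_i1/d_o1 = +2.624.
d_o2 = 94.7 − (-60.09) = 154.8 cm.
Lens 2: 1/d_i2 = 1/(39.0) − 1/(154.8) = 0.01918, so d_i2 = 52.13 cm; m₂ = −d_i2/d_o2 = -0.3368.
m = m₁·m₂ = (+2.624)(-0.3368) = -0.884.

m = -0.884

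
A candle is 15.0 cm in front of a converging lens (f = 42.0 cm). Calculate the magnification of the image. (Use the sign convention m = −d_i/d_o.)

1/d_i = 1/f − 1/d_o = 1/(42.00) − 1/(15.0) = -0.04286, so d_i = -23.33 cm.
m = −d_i/d_o = −(-23.33)/(15.0) = +1.56.
The image is virtual, upright and enlarged, on the same side as the object.

m = +1.56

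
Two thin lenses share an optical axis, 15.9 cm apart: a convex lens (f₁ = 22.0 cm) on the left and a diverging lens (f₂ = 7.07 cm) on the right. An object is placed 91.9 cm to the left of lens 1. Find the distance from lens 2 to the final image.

Lens 1: 1/d_i1 = 1/f₁ − 1/d_o1 = 1/(22.0) − 1/(91.9) = 0.03457, so d_i1 = 28.92 cm.
The intermediate image is 28.92 cm to the right of lens 1, which lies 13.02 cm to the right of lens 2 — a virtual object — so d_o2 = −13.02 cm.
Lens 2 is diverging, so f₂ = −7.07 cm.
Lens 2: 1/d_i2 = 1/f₂ − 1/d_o2 = 1/(-7.07) − 1/(-13.02) = -0.06464, so d_i2 = -15.5 cm.
The final image is virtual, 15.5 cm to the left of lens 2 (overall magnification ≈ 0.37).

15.5 cm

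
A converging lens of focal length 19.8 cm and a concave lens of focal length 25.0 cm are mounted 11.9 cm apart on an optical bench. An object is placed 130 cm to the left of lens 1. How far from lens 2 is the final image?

21.2 cm

Lens 1: 1/d_i1 = 1/f₁ − 1/d_o1 = 1/(19.8) − 1/(130) = 0.04281, so d_i1 = 23.36 cm.
The intermediate image is 23.36 cm to the right of lens 1, which lies 11.46 cm to the right of lens 2 — a virtual object — so d_o2 = −11.46 cm.
Lens 2 is diverging, so f₂ = −25.0 cm.
Lens 2: 1/d_i2 = 1/f₂ − 1/d_o2 = 1/(-25.0) − 1/(-11.46) = 0.04726, so d_i2 = 21.2 cm.
The final image is real, 21.2 cm to the right of lens 2 (overall magnification ≈ -0.33).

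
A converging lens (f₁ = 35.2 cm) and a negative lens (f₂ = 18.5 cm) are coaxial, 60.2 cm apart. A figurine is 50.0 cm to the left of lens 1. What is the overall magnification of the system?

m = +1.09

Lens 1: 1/d_i1 = 1/(35.2) − 1/(50.0) = 0.008409, so d_i1 = 118.9 cm; m₁ = −d_i1/d_o1 = -2.378.
d_o2 = 60.2 − (118.9) = -58.70 cm (virtual object).
f₂ = −18.5 cm (diverging).
Lens 2: 1/d_i2 = 1/(-18.5) − 1/(-58.70) = -0.03702, so d_i2 = -27.01 cm; m₂ = −d_i2/d_o2 = -0.4602.
m = m₁·m₂ = (-2.378)(-0.4602) = +1.09.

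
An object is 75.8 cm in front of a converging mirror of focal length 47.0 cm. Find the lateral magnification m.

1/d_i = 1/f − 1/d_o = 1/(47.00) − 1/(75.8) = 0.008084, so d_i = 123.7 cm.
m = −d_i/d_o = −(123.7)/(75.8) = -1.63.
The image is real, inverted and enlarged, in front of the mirror.

m = -1.63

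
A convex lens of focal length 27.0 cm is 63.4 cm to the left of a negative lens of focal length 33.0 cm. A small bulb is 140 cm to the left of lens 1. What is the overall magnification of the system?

Lens 1: 1/d_i1 = 1/(27.0) − 1/(140) = 0.02989, so d_i1 = 33.45 cm; m₁ = −d_i1/d_o1 = -0.2389.
d_o2 = 63.4 − (33.45) = 29.95 cm.
f₂ = −33.0 cm (diverging).
Lens 2: 1/d_i2 = 1/(-33.0) − 1/(29.95) = -0.06369, so d_i2 = -15.70 cm; m₂ = −d_i2/d_o2 = +0.5242.
m = m₁·m₂ = (-0.2389)(+0.5242) = -0.125.

m = -0.125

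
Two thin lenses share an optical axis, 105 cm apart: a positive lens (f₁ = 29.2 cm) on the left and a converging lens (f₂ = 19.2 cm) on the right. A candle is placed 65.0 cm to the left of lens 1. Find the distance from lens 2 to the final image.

30.4 cm

Lens 1: 1/d_i1 = 1/f₁ − 1/d_o1 = 1/(29.2) − 1/(65.0) = 0.01886, so d_i1 = 53.02 cm.
The intermediate image is 53.02 cm to the right of lens 1, which is 105 − (53.02) = 51.98 cm to the left of lens 2, so d_o2 = +51.98 cm.
Lens 2: 1/d_i2 = 1/f₂ − 1/d_o2 = 1/(19.2) − 1/(51.98) = 0.03285, so d_i2 = 30.4 cm.
The final image is real, 30.4 cm to the right of lens 2 (overall magnification ≈ 0.48).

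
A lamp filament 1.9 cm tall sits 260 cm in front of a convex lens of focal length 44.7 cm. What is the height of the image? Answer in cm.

0.394 cm

1/d_i = 1/f − 1/d_o = 1/(44.70) − 1/(260) = 0.01853, so d_i = 53.98 cm.
m = −d_i/d_o = -0.2076.
|h_i| = |m|·h_o = 0.2076 × 1.9 = 0.394 cm. The image is real, inverted and reduced, on the far side of the lens.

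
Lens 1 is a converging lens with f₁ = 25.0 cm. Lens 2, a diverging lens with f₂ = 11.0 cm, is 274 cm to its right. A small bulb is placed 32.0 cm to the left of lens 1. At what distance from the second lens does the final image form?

10.3 cm

Lens 1: 1/d_i1 = 1/f₁ − 1/d_o1 = 1/(25.0) − 1/(32.0) = 0.008750, so d_i1 = 114.3 cm.
The intermediate image is 114.3 cm to the right of lens 1, which is 274 − (114.3) = 159.7 cm to the left of lens 2, so d_o2 = +159.7 cm.
Lens 2 is diverging, so f₂ = −11.0 cm.
Lens 2: 1/d_i2 = 1/f₂ − 1/d_o2 = 1/(-11.0) − 1/(159.7) = -0.09717, so d_i2 = -10.3 cm.
The final image is virtual, 10.3 cm to the left of lens 2 (overall magnification ≈ -0.23).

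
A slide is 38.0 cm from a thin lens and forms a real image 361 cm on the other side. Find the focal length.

f = 34.4 cm (converging)

Real image ⇒ d_i = +361 cm.
1/f = 1/d_o + 1/d_i = 1/(38.0) + 1/(361) = 0.02909, so f = 34.4 cm.
Since f is positive, the thin lens is converging.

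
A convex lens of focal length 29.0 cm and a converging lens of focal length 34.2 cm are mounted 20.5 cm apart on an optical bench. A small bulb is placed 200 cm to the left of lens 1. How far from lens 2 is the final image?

Lens 1: 1/d_i1 = 1/f₁ − 1/d_o1 = 1/(29.0) − 1/(200) = 0.02948, so d_i1 = 33.92 cm.
The intermediate image is 33.92 cm to the right of lens 1, which lies 13.42 cm to the right of lens 2 — a virtual object — so d_o2 = −13.42 cm.
Lens 2: 1/d_i2 = 1/f₂ − 1/d_o2 = 1/(34.2) − 1/(-13.42) = 0.1038, so d_i2 = 9.64 cm.
The final image is real, 9.64 cm to the right of lens 2 (overall magnification ≈ -0.12).

9.64 cm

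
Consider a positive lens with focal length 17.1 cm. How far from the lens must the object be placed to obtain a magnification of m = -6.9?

19.6 cm

m = −d_i/d_o ⇒ d_i = −m·d_o.
1/f = 1/d_o + 1/d_i = 1/d_o − 1/(m·d_o) = (1 − 1/m)/d_o, so d_o = f(1 − 1/m) = (17.10)(1 − 1/(-6.9)) = 19.6 cm.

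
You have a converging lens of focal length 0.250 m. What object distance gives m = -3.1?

m = −d_i/d_o ⇒ d_i = −m·d_o.
1/f = 1/d_o + 1/d_i = 1/d_o − 1/(m·d_o) = (1 − 1/m)/d_o, so d_o = f(1 − 1/m) = (0.2500)(1 − 1/(-3.1)) = 0.331 m.

0.331 m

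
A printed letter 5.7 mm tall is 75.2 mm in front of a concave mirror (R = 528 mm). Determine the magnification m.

m = +1.40

f = R/2 = 528/2 = 264.0 mm.
1/d_i = 1/f − 1/d_o = 1/(264.0) − 1/(75.2) = -0.009510, so d_i = -105.2 mm.
m = −d_i/d_o = −(-105.2)/(75.2) = +1.40.
The image is virtual, upright and enlarged, behind the mirror.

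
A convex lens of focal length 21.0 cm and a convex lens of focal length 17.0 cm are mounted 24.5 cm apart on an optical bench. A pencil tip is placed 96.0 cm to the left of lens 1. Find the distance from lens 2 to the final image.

2.09 cm

Lens 1: 1/d_i1 = 1/f₁ − 1/d_o1 = 1/(21.0) − 1/(96.0) = 0.03720, so d_i1 = 26.88 cm.
The intermediate image is 26.88 cm to the right of lens 1, which lies 2.380 cm to the right of lens 2 — a virtual object — so d_o2 = −2.380 cm.
Lens 2: 1/d_i2 = 1/f₂ − 1/d_o2 = 1/(17.0) − 1/(-2.380) = 0.4790, so d_i2 = 2.09 cm.
The final image is real, 2.09 cm to the right of lens 2 (overall magnification ≈ -0.25).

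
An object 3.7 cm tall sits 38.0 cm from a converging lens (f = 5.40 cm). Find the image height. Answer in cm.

1/d_i = 1/f − 1/d_o = 1/(5.400) − 1/(38.0) = 0.1589, so d_i = 6.294 cm.
m = −d_i/d_o = -0.1656.
|h_i| = |m|·h_o = 0.1656 × 3.7 = 0.613 cm. The image is real, inverted and reduced, on the far side of the lens.

0.613 cm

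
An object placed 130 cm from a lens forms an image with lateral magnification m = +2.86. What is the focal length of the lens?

f = 200 cm (converging)

m = −d_i/d_o ⇒ d_i = −m·d_o = −(+2.86)·(130) = -371.8 cm.
1/f = 1/d_o + 1/d_i = 1/(130) + 1/(-371.8) = 0.005003, so f = 200 cm.
Since f is positive, the lens is converging.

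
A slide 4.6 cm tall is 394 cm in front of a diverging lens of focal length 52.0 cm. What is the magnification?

m = +0.117

For a diverging lens, f = -52.0 cm.
1/d_i = 1/f − 1/d_o = 1/(-52.00) − 1/(394) = -0.02177, so d_i = -45.94 cm.
m = −d_i/d_o = −(-45.94)/(394) = +0.117.
The image is virtual, upright and reduced, on the same side as the object.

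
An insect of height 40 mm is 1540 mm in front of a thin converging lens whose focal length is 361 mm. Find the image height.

1/d_i = 1/f − 1/d_o = 1/(361.0) − 1/(1540) = 0.002121, so d_i = 471.5 mm.
m = −d_i/d_o = -0.3062.
|h_i| = |m|·h_o = 0.3062 × 40 = 12.2 mm. The image is real, inverted and reduced, on the far side of the lens.

12.2 mm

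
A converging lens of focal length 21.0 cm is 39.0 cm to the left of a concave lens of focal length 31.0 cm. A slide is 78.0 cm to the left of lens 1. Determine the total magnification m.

Lens 1: 1/d_i1 = 1/(21.0) − 1/(78.0) = 0.03480, so d_i1 = 28.74 cm; m₁ = −d_i1/d_o1 = -0.3685.
d_o2 = 39.0 − (28.74) = 10.26 cm.
f₂ = −31.0 cm (diverging).
Lens 2: 1/d_i2 = 1/(-31.0) − 1/(10.26) = -0.1297, so d_i2 = -7.709 cm; m₂ = −d_i2/d_o2 = +0.7513.
m = m₁·m₂ = (-0.3685)(+0.7513) = -0.277.

m = -0.277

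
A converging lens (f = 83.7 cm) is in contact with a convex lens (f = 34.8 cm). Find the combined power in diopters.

P₁ = 1/f₁ = 1/(0.837 m) = +1.195 D; P₂ = 1/f₂ = 1/(0.348 m) = +2.874 D.
For thin lenses in contact, P = P₁ + P₂ = (+1.195) + (+2.874) = +4.07 D.

P = +4.07 D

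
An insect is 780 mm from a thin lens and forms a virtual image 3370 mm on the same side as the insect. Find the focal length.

Virtual image ⇒ d_i = −3370 mm.
1/f = 1/d_o + 1/d_i = 1/(780) + 1/(-3370) = 0.0009853, so f = 1010 mm.
Since f is positive, the thin lens is converging.

f = 1010 mm (converging)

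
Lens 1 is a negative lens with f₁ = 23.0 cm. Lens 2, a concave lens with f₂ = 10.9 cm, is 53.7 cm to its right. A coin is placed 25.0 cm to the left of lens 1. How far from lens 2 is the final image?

9.35 cm

Lens 1 is diverging, so f₁ = −23.0 cm.
Lens 1: 1/d_i1 = 1/f₁ − 1/d_o1 = 1/(-23.0) − 1/(25.0) = -0.08348, so d_i1 = -11.98 cm.
The intermediate image is 11.98 cm to the left of lens 1 (virtual), which is 53.7 − (-11.98) = 65.68 cm to the left of lens 2, so d_o2 = +65.68 cm.
Lens 2 is diverging, so f₂ = −10.9 cm.
Lens 2: 1/d_i2 = 1/f₂ − 1/d_o2 = 1/(-10.9) − 1/(65.68) = -0.1070, so d_i2 = -9.35 cm.
The final image is virtual, 9.35 cm to the left of lens 2 (overall magnification ≈ 0.068).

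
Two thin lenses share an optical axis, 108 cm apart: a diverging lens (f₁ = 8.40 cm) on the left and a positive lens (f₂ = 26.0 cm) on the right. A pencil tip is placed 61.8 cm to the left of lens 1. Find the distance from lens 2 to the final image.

33.6 cm

Lens 1 is diverging, so f₁ = −8.40 cm.
Lens 1: 1/d_i1 = 1/f₁ − 1/d_o1 = 1/(-8.40) − 1/(61.8) = -0.1352, so d_i1 = -7.395 cm.
The intermediate image is 7.395 cm to the left of lens 1 (virtual), which is 108 − (-7.395) = 115.4 cm to the left of lens 2, so d_o2 = +115.4 cm.
Lens 2: 1/d_i2 = 1/f₂ − 1/d_o2 = 1/(26.0) − 1/(115.4) = 0.02980, so d_i2 = 33.6 cm.
The final image is real, 33.6 cm to the right of lens 2 (overall magnification ≈ -0.035).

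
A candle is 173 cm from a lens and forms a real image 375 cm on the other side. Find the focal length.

f = 118 cm (converging)

Real image ⇒ d_i = +375 cm.
1/f = 1/d_o + 1/d_i = 1/(173) + 1/(375) = 0.008447, so f = 118 cm.
Since f is positive, the lens is converging.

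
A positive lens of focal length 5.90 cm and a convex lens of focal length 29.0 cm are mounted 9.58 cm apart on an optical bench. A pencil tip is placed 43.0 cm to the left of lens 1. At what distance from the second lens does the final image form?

Lens 1: 1/d_i1 = 1/f₁ − 1/d_o1 = 1/(5.90) − 1/(43.0) = 0.1462, so d_i1 = 6.838 cm.
The intermediate image is 6.838 cm to the right of lens 1, which is 9.58 − (6.838) = 2.742 cm to the left of lens 2, so d_o2 = +2.742 cm.
Lens 2: 1/d_i2 = 1/f₂ − 1/d_o2 = 1/(29.0) − 1/(2.742) = -0.3302, so d_i2 = -3.03 cm.
The final image is virtual, 3.03 cm to the left of lens 2 (overall magnification ≈ -0.18).

3.03 cm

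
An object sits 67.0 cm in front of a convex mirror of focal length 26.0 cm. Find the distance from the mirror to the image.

For a convex mirror, f = -26.0 cm.
Mirror equation: 1/v = 1/f − 1/u = 1/(-26.00) − 1/(67.0) = -0.03846 − 0.01493 = -0.05339, so v = -18.7 cm.
The image is virtual, upright and reduced, behind the mirror.

18.7 cm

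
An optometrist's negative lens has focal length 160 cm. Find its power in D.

For a negative lens, f = −160 cm.
f = -160 cm = -1.60 m.
P = 1/f = 1/(-1.60 m) = -0.625 D.

P = -0.625 D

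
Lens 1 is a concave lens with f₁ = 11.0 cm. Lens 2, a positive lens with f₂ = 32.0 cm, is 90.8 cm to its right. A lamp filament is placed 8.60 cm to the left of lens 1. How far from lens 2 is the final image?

Lens 1 is diverging, so f₁ = −11.0 cm.
Lens 1: 1/d_i1 = 1/f₁ − 1/d_o1 = 1/(-11.0) − 1/(8.60) = -0.2072, so d_i1 = -4.827 cm.
The intermediate image is 4.827 cm to the left of lens 1 (virtual), which is 90.8 − (-4.827) = 95.63 cm to the left of lens 2, so d_o2 = +95.63 cm.
Lens 2: 1/d_i2 = 1/f₂ − 1/d_o2 = 1/(32.0) − 1/(95.63) = 0.02079, so d_i2 = 48.1 cm.
The final image is real, 48.1 cm to the right of lens 2 (overall magnification ≈ -0.28).

48.1 cm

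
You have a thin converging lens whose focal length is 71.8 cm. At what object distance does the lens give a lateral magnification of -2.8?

97.4 cm

m = −d_i/d_o ⇒ d_i = −m·d_o.
1/f = 1/d_o + 1/d_i = 1/d_o − 1/(m·d_o) = (1 − 1/m)/d_o, so d_o = f(1 − 1/m) = (71.80)(1 − 1/(-2.8)) = 97.4 cm.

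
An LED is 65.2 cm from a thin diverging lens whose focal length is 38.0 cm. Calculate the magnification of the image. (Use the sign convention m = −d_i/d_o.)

For a diverging lens, f = -38.0 cm.
1/d_i = 1/f − 1/d_o = 1/(-38.00) − 1/(65.2) = -0.04165, so d_i = -24.01 cm.
m = −d_i/d_o = −(-24.01)/(65.2) = +0.368.
The image is virtual, upright and reduced, on the same side as the object.

m = +0.368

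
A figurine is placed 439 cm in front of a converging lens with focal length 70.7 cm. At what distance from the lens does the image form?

Lens equation: 1/d_i = 1/f − 1/d_o = 1/(70.70) − 1/(439) = 0.01414 − 0.002278 = 0.01187, so d_i = 84.3 cm.
The image is real, inverted and reduced, on the far side of the lens.

84.3 cm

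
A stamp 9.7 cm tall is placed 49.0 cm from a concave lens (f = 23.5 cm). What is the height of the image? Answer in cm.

For a concave lens, f = -23.5 cm.
1/d_i = 1/f − 1/d_o = 1/(-23.50) − 1/(49.0) = -0.06296, so d_i = -15.88 cm.
m = −d_i/d_o = +0.3241.
|h_i| = |m|·h_o = 0.3241 × 9.7 = 3.14 cm. The image is virtual, upright and reduced, on the same side as the object.

3.14 cm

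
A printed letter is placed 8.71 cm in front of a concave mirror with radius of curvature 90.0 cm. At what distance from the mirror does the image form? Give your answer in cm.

f = R/2 = 90.0/2 = 45.00 cm.
Mirror equation: 1/v = 1/f − 1/u = 1/(45.00) − 1/(8.71) = 0.02222 − 0.1148 = -0.09259, so v = -10.8 cm.
The image is virtual, upright and enlarged, behind the mirror.

10.8 cm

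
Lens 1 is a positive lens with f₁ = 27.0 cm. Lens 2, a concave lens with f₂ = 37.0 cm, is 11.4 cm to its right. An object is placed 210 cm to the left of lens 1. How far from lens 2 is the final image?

41.6 cm

Lens 1: 1/d_i1 = 1/f₁ − 1/d_o1 = 1/(27.0) − 1/(210) = 0.03228, so d_i1 = 30.98 cm.
The intermediate image is 30.98 cm to the right of lens 1, which lies 19.58 cm to the right of lens 2 — a virtual object — so d_o2 = −19.58 cm.
Lens 2 is diverging, so f₂ = −37.0 cm.
Lens 2: 1/d_i2 = 1/f₂ − 1/d_o2 = 1/(-37.0) − 1/(-19.58) = 0.02405, so d_i2 = 41.6 cm.
The final image is real, 41.6 cm to the right of lens 2 (overall magnification ≈ -0.31).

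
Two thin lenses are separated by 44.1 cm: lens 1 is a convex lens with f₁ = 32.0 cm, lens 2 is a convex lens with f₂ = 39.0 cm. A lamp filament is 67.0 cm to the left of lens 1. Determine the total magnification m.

Lens 1: 1/d_i1 = 1/(32.0) − 1/(67.0) = 0.01632, so d_i1 = 61.26 cm; m₁ = −d_i1/d_o1 = -0.9143.
d_o2 = 44.1 − (61.26) = -17.16 cm (virtual object).
Lens 2: 1/d_i2 = 1/(39.0) − 1/(-17.16) = 0.08392, so d_i2 = 11.92 cm; m₂ = −d_i2/d_o2 = +0.6944.
m = m₁·m₂ = (-0.9143)(+0.6944) = -0.635.

m = -0.635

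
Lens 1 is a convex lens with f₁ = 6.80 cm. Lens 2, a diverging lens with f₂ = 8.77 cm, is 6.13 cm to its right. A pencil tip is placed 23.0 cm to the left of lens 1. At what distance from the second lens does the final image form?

5.89 cm

Lens 1: 1/d_i1 = 1/f₁ − 1/d_o1 = 1/(6.80) − 1/(23.0) = 0.1036, so d_i1 = 9.654 cm.
The intermediate image is 9.654 cm to the right of lens 1, which lies 3.524 cm to the right of lens 2 — a virtual object — so d_o2 = −3.524 cm.
Lens 2 is diverging, so f₂ = −8.77 cm.
Lens 2: 1/d_i2 = 1/f₂ − 1/d_o2 = 1/(-8.77) − 1/(-3.524) = 0.1697, so d_i2 = 5.89 cm.
The final image is real, 5.89 cm to the right of lens 2 (overall magnification ≈ -0.70).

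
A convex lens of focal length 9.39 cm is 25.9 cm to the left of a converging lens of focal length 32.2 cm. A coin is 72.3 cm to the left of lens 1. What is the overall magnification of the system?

m = -0.281

Lens 1: 1/d_i1 = 1/(9.39) − 1/(72.3) = 0.09267, so d_i1 = 10.79 cm; m₁ = −d_i1/d_o1 = -0.1492.
d_o2 = 25.9 − (10.79) = 15.11 cm.
Lens 2: 1/d_i2 = 1/(32.2) − 1/(15.11) = -0.03513, so d_i2 = -28.47 cm; m₂ = −d_i2/d_o2 = +1.884.
m = m₁·m₂ = (-0.1492)(+1.884) = -0.281.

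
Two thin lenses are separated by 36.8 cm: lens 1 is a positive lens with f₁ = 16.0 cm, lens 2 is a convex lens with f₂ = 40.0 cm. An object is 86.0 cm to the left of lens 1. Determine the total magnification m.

Lens 1: 1/d_i1 = 1/(16.0) − 1/(86.0) = 0.05087, so d_i1 = 19.66 cm; m₁ = −d_i1/d_o1 = -0.2286.
d_o2 = 36.8 − (19.66) = 17.14 cm.
Lens 2: 1/d_i2 = 1/(40.0) − 1/(17.14) = -0.03334, so d_i2 = -29.99 cm; m₂ = −d_i2/d_o2 = +1.750.
m = m₁·m₂ = (-0.2286)(+1.750) = -0.400.

m = -0.400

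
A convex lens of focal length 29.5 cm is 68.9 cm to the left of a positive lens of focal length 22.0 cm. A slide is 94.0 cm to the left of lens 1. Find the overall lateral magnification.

Lens 1: 1/d_i1 = 1/(29.5) − 1/(94.0) = 0.02326, so d_i1 = 42.99 cm; m₁ = −d_i1/d_o1 = -0.4573.
d_o2 = 68.9 − (42.99) = 25.91 cm.
Lens 2: 1/d_i2 = 1/(22.0) − 1/(25.91) = 0.006859, so d_i2 = 145.8 cm; m₂ = −d_i2/d_o2 = -5.627.
m = m₁·m₂ = (-0.4573)(-5.627) = +2.57.

m = +2.57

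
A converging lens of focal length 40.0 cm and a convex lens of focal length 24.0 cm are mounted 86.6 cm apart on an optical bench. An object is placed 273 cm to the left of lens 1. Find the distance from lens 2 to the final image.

60.6 cm

Lens 1: 1/d_i1 = 1/f₁ − 1/d_o1 = 1/(40.0) − 1/(273) = 0.02134, so d_i1 = 46.87 cm.
The intermediate image is 46.87 cm to the right of lens 1, which is 86.6 − (46.87) = 39.73 cm to the left of lens 2, so d_o2 = +39.73 cm.
Lens 2: 1/d_i2 = 1/f₂ − 1/d_o2 = 1/(24.0) − 1/(39.73) = 0.01650, so d_i2 = 60.6 cm.
The final image is real, 60.6 cm to the right of lens 2 (overall magnification ≈ 0.26).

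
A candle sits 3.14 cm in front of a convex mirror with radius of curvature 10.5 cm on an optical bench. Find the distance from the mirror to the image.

f = R/2 = 10.5/2 = 5.250 cm; for a convex mirror, f = -5.250 cm.
Mirror equation: 1/v = 1/f − 1/u = 1/(-5.250) − 1/(3.14) = -0.1905 − 0.3185 = -0.5089, so v = -1.96 cm.
The image is virtual, upright and reduced, behind the mirror.

1.96 cm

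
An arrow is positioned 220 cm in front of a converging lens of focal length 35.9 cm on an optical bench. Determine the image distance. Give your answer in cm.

Thin-lens equation: 1/s_i = 1/f − 1/s_o = 1/(35.90) − 1/(220) = 0.02786 − 0.004545 = 0.02331, so s_i = 42.9 cm.
The image is real, inverted and reduced, on the far side of the lens.

42.9 cm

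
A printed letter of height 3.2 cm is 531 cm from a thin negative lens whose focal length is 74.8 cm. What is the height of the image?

For a negative lens, f = -74.8 cm.
1/d_i = 1/f − 1/d_o = 1/(-74.80) − 1/(531) = -0.01525, so d_i = -65.56 cm.
m = −d_i/d_o = +0.1235.
|h_i| = |m|·h_o = 0.1235 × 3.2 = 0.395 cm. The image is virtual, upright and reduced, on the same side as the object.

0.395 cm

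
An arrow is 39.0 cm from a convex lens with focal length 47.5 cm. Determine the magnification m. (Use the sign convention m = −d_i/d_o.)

m = +5.59

1/d_i = 1/f − 1/d_o = 1/(47.50) − 1/(39.0) = -0.004588, so d_i = -217.9 cm.
m = −d_i/d_o = −(-217.9)/(39.0) = +5.59.
The image is virtual, upright and enlarged, on the same side as the object.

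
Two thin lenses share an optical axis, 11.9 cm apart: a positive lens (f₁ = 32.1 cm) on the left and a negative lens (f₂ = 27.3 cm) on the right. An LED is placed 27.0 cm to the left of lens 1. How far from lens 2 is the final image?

Lens 1: 1/d_i1 = 1/f₁ − 1/d_o1 = 1/(32.1) − 1/(27.0) = -0.005884, so d_i1 = -169.9 cm.
The intermediate image is 169.9 cm to the left of lens 1 (virtual), which is 11.9 − (-169.9) = 181.8 cm to the left of lens 2, so d_o2 = +181.8 cm.
Lens 2 is diverging, so f₂ = −27.3 cm.
Lens 2: 1/d_i2 = 1/f₂ − 1/d_o2 = 1/(-27.3) − 1/(181.8) = -0.04213, so d_i2 = -23.7 cm.
The final image is virtual, 23.7 cm to the left of lens 2 (overall magnification ≈ 0.82).

23.7 cm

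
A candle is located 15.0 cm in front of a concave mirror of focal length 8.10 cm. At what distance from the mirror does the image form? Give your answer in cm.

Mirror equation: 1/q = 1/f − 1/p = 1/(8.100) − 1/(15.0) = 0.1235 − 0.06667 = 0.05679, so q = 17.6 cm.
The image is real, inverted and enlarged, in front of the mirror.

17.6 cm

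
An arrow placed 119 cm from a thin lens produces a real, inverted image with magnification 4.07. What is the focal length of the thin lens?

m = −d_i/d_o ⇒ d_i = −m·d_o = −(-4.07)·(119) = 484.3 cm.
1/f = 1/d_o + 1/d_i = 1/(119) + 1/(484.3) = 0.01047, so f = 95.5 cm.
Since f is positive, the thin lens is converging.

f = 95.5 cm (converging)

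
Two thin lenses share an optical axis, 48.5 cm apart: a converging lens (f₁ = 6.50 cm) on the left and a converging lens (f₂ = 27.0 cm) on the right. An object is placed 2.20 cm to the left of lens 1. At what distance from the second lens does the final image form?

Lens 1: 1/d_i1 = 1/f₁ − 1/d_o1 = 1/(6.50) − 1/(2.20) = -0.3007, so d_i1 = -3.326 cm.
The intermediate image is 3.326 cm to the left of lens 1 (virtual), which is 48.5 − (-3.326) = 51.83 cm to the left of lens 2, so d_o2 = +51.83 cm.
Lens 2: 1/d_i2 = 1/f₂ − 1/d_o2 = 1/(27.0) − 1/(51.83) = 0.01774, so d_i2 = 56.4 cm.
The final image is real, 56.4 cm to the right of lens 2 (overall magnification ≈ -1.6).

56.4 cm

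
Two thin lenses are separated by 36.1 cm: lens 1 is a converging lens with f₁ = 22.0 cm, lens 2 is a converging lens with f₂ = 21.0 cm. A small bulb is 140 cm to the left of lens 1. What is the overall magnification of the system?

Lens 1: 1/d_i1 = 1/(22.0) − 1/(140) = 0.03831, so d_i1 = 26.10 cm; m₁ = −d_i1/d_o1 = -0.1864.
d_o2 = 36.1 − (26.10) = 10.00 cm.
Lens 2: 1/d_i2 = 1/(21.0) − 1/(10.00) = -0.05238, so d_i2 = -19.09 cm; m₂ = −d_i2/d_o2 = +1.909.
m = m₁·m₂ = (-0.1864)(+1.909) = -0.356.

m = -0.356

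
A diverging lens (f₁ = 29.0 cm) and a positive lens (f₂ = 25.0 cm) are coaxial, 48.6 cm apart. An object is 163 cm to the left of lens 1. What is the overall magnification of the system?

m = -0.0783

f₁ = −29.0 cm (diverging).
Lens 1: 1/d_i1 = 1/(-29.0) − 1/(163) = -0.04062, so d_i1 = -24.62 cm; m₁ = −d_i1/d_o1 = +0.1510.
d_o2 = 48.6 − (-24.62) = 73.22 cm.
Lens 2: 1/d_i2 = 1/(25.0) − 1/(73.22) = 0.02634, so d_i2 = 37.96 cm; m₂ = −d_i2/d_o2 = -0.5185.
m = m₁·m₂ = (+0.1510)(-0.5185) = -0.0783.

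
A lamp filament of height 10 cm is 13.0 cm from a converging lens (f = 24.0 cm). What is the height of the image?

1/d_i = 1/f − 1/d_o = 1/(24.00) − 1/(13.0) = -0.03526, so d_i = -28.36 cm.
m = −d_i/d_o = +2.182.
|h_i| = |m|·h_o = 2.182 × 10 = 21.8 cm. The image is virtual, upright and enlarged, on the same side as the object.

21.8 cm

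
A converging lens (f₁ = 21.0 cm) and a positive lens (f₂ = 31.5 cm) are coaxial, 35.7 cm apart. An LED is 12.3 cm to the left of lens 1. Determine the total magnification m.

m = -2.24

Lens 1: 1/d_i1 = 1/(21.0) − 1/(12.3) = -0.03368, so d_i1 = -29.69 cm; m₁ = −d_i1/d_o1 = +2.414.
d_o2 = 35.7 − (-29.69) = 65.39 cm.
Lens 2: 1/d_i2 = 1/(31.5) − 1/(65.39) = 0.01645, so d_i2 = 60.78 cm; m₂ = −d_i2/d_o2 = -0.9295.
m = m₁·m₂ = (+2.414)(-0.9295) = -2.24.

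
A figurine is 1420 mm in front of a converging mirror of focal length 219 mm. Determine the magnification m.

1/d_i = 1/f − 1/d_o = 1/(219.0) − 1/(1420) = 0.003862, so d_i = 258.9 mm.
m = −d_i/d_o = −(258.9)/(1420) = -0.182.
The image is real, inverted and reduced, in front of the mirror.

m = -0.182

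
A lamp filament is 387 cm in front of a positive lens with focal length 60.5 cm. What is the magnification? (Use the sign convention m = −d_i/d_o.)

m = -0.185

1/d_i = 1/f − 1/d_o = 1/(60.50) − 1/(387) = 0.01394, so d_i = 71.71 cm.
m = −d_i/d_o = −(71.71)/(387) = -0.185.
The image is real, inverted and reduced, on the far side of the lens.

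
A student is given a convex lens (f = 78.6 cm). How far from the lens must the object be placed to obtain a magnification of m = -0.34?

310 cm

m = −d_i/d_o ⇒ d_i = −m·d_o.
1/f = 1/d_o + 1/d_i = 1/d_o − 1/(m·d_o) = (1 − 1/m)/d_o, so d_o = f(1 − 1/m) = (78.60)(1 − 1/(-0.34)) = 310 cm.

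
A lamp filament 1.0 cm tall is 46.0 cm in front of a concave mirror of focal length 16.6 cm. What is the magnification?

1/d_i = 1/f − 1/d_o = 1/(16.60) − 1/(46.0) = 0.03850, so d_i = 25.97 cm.
m = −d_i/d_o = −(25.97)/(46.0) = -0.565.
The image is real, inverted and reduced, in front of the mirror.

m = -0.565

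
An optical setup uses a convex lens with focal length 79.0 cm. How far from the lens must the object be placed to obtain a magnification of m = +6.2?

m = −d_i/d_o ⇒ d_i = −m·d_o.
1/f = 1/d_o + 1/d_i = 1/d_o − 1/(m·d_o) = (1 − 1/m)/d_o, so d_o = f(1 − 1/m) = (79.00)(1 − 1/(+6.2)) = 66.3 cm.

66.3 cm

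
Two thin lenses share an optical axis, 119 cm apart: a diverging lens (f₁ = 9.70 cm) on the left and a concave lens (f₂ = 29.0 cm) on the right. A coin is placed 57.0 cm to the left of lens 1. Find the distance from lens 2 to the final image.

Lens 1 is diverging, so f₁ = −9.70 cm.
Lens 1: 1/d_i1 = 1/f₁ − 1/d_o1 = 1/(-9.70) − 1/(57.0) = -0.1206, so d_i1 = -8.289 cm.
The intermediate image is 8.289 cm to the left of lens 1 (virtual), which is 119 − (-8.289) = 127.3 cm to the left of lens 2, so d_o2 = +127.3 cm.
Lens 2 is diverging, so f₂ = −29.0 cm.
Lens 2: 1/d_i2 = 1/f₂ − 1/d_o2 = 1/(-29.0) − 1/(127.3) = -0.04234, so d_i2 = -23.6 cm.
The final image is virtual, 23.6 cm to the left of lens 2 (overall magnification ≈ 0.027).

23.6 cm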